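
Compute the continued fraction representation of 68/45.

Run the Euclidean algorithm on 68 and 45; the successive quotients are the partial quotients a_0, a_1, ... (each step inverts the fractional part left over by the previous one):
  68 = 1*45 + 23, so a_0 = 1.
  45 = 1*23 + 22, so a_1 = 1.
  23 = 1*22 + 1, so a_2 = 1.
  22 = 22*1 + 0, so a_3 = 22.
The remainder reaches 0 after 4 divisions, so the expansion has 4 partial quotients, read off in order.

[1; 1, 1, 22]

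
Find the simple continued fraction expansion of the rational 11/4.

Run the Euclidean algorithm on 11 and 4; the successive quotients are the partial quotients a_0, a_1, ... (each step inverts the fractional part left over by the previous one):
  11 = 2*4 + 3, so a_0 = 2.
  4 = 1*3 + 1, so a_1 = 1.
  3 = 3*1 + 0, so a_2 = 3.
The remainder reaches 0 after 3 divisions, so the expansion has 3 partial quotients, read off in order.

[2; 1, 3]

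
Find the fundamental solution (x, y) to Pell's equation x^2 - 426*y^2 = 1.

First expand sqrt(426) as a continued fraction. With x_i = (sqrt(426) + m_i)/d_i and (m_0, d_0) = (0, 1): a_0 = floor(sqrt(426)) = 20, since 20^2 = 400 <= 426 < 441 = 21^2.
Iterate m_{i+1} = d_i*a_i - m_i, d_{i+1} = (426 - m_{i+1}^2)/d_i, a_{i+1} = floor((a_0 + m_{i+1})/d_{i+1}):
  m_1 = 1*20 - 0 = 20, d_1 = (426 - 20^2)/1 = 26/1 = 26, a_1 = floor((20 + 20)/26) = 1.
  m_2 = 26*1 - 20 = 6, d_2 = (426 - 6^2)/26 = 390/26 = 15, a_2 = floor((20 + 6)/15) = 1.
  m_3 = 15*1 - 6 = 9, d_3 = (426 - 9^2)/15 = 345/15 = 23, a_3 = floor((20 + 9)/23) = 1.
  m_4 = 23*1 - 9 = 14, d_4 = (426 - 14^2)/23 = 230/23 = 10, a_4 = floor((20 + 14)/10) = 3.
  m_5 = 10*3 - 14 = 16, d_5 = (426 - 16^2)/10 = 170/10 = 17, a_5 = floor((20 + 16)/17) = 2.
  m_6 = 17*2 - 16 = 18, d_6 = (426 - 18^2)/17 = 102/17 = 6, a_6 = floor((20 + 18)/6) = 6.
  m_7 = 6*6 - 18 = 18, d_7 = (426 - 18^2)/6 = 102/6 = 17, a_7 = floor((20 + 18)/17) = 2.
  m_8 = 17*2 - 18 = 16, d_8 = (426 - 16^2)/17 = 170/17 = 10, a_8 = floor((20 + 16)/10) = 3.
  m_9 = 10*3 - 16 = 14, d_9 = (426 - 14^2)/10 = 230/10 = 23, a_9 = floor((20 + 14)/23) = 1.
  m_10 = 23*1 - 14 = 9, d_10 = (426 - 9^2)/23 = 345/23 = 15, a_10 = floor((20 + 9)/15) = 1.
  m_11 = 15*1 - 9 = 6, d_11 = (426 - 6^2)/15 = 390/15 = 26, a_11 = floor((20 + 6)/26) = 1.
  m_12 = 26*1 - 6 = 20, d_12 = (426 - 20^2)/26 = 26/26 = 1, a_12 = floor((20 + 20)/1) = 40.
  m_13 = 1*40 - 20 = 20, d_13 = (426 - 20^2)/1 = 26/1 = 26: (m_13, d_13) = (m_1, d_1) = (20, 26), so from here the quotients repeat a_1, ..., a_12; the period length is 12.
So sqrt(426) = [20; (1, 1, 1, 3, 2, 6, 2, 3, 1, 1, 1, 40)] with period length k = 12.
k is even, so the fundamental solution of x^2 - 426y^2 = 1 is (p_{k-1}, q_{k-1}) = (p_11, q_11); compute convergents through index 11.
Convergents (p_i = a_i*p_{i-1} + p_{i-2}, q_i = a_i*q_{i-1} + q_{i-2} with p_{-2}=0, p_{-1}=1, q_{-2}=1, q_{-1}=0):
  i=0: a_0=20, p_0 = 20*1 + 0 = 20, q_0 = 20*0 + 1 = 1.
  i=1: a_1=1, p_1 = 1*20 + 1 = 21, q_1 = 1*1 + 0 = 1.
  i=2: a_2=1, p_2 = 1*21 + 20 = 41, q_2 = 1*1 + 1 = 2.
  i=3: a_3=1, p_3 = 1*41 + 21 = 62, q_3 = 1*2 + 1 = 3.
  i=4: a_4=3, p_4 = 3*62 + 41 = 227, q_4 = 3*3 + 2 = 11.
  i=5: a_5=2, p_5 = 2*227 + 62 = 516, q_5 = 2*11 + 3 = 25.
  i=6: a_6=6, p_6 = 6*516 + 227 = 3323, q_6 = 6*25 + 11 = 161.
  i=7: a_7=2, p_7 = 2*3323 + 516 = 7162, q_7 = 2*161 + 25 = 347.
  i=8: a_8=3, p_8 = 3*7162 + 3323 = 24809, q_8 = 3*347 + 161 = 1202.
  i=9: a_9=1, p_9 = 1*24809 + 7162 = 31971, q_9 = 1*1202 + 347 = 1549.
  i=10: a_10=1, p_10 = 1*31971 + 24809 = 56780, q_10 = 1*1549 + 1202 = 2751.
  i=11: a_11=1, p_11 = 1*56780 + 31971 = 88751, q_11 = 1*2751 + 1549 = 4300.
Check: 88751^2 - 426*4300^2 = 7876740001 - 7876740000 = 1, so (x, y) = (88751, 4300) solves the equation, and by the theorem it is the least positive solution.

(x, y) = (88751, 4300)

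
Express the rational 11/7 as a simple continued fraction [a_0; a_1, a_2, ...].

Run the Euclidean algorithm on 11 and 7; the successive quotients are the partial quotients a_0, a_1, ... (each step inverts the fractional part left over by the previous one):
  11 = 1*7 + 4, so a_0 = 1.
  7 = 1*4 + 3, so a_1 = 1.
  4 = 1*3 + 1, so a_2 = 1.
  3 = 3*1 + 0, so a_3 = 3.
The remainder reaches 0 after 4 divisions, so the expansion has 4 partial quotients, read off in order.

[1; 1, 1, 3]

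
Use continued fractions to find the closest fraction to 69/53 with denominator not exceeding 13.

13/10

Expand x = 69/53 as a continued fraction with the Euclidean algorithm:
  69 = 1*53 + 16, so a_0 = 1.
  53 = 3*16 + 5, so a_1 = 3.
  16 = 3*5 + 1, so a_2 = 3.
  5 = 5*1 + 0, so a_3 = 5.
so x = [1; 3, 3, 5].
Convergents (p_i = a_i*p_{i-1} + p_{i-2}, q_i = a_i*q_{i-1} + q_{i-2} with p_{-2}=0, p_{-1}=1, q_{-2}=1, q_{-1}=0), until the denominator exceeds 13:
  i=0: a_0=1, p_0 = 1*1 + 0 = 1, q_0 = 1*0 + 1 = 1.
  i=1: a_1=3, p_1 = 3*1 + 1 = 4, q_1 = 3*1 + 0 = 3.
  i=2: a_2=3, p_2 = 3*4 + 1 = 13, q_2 = 3*3 + 1 = 10.
  i=3: a_3=5, p_3 = 5*13 + 4 = 69, q_3 = 5*10 + 3 = 53.
q_3 = 53 > 13, so the last convergent with denominator <= 13 is p_2/q_2 = 13/10.
The closest fraction with denominator <= 13 is either p_2/q_2 or the intermediate fraction (k*p_2 + p_1)/(k*q_2 + q_1) with the largest k >= 1 whose denominator stays <= 13; these approach x as k grows, and every other convergent or intermediate fraction in range is farther away.
Largest k: floor((13 - q_1)/q_2) = floor((13 - 3)/10) = 1.
That gives (1*13 + 4)/(1*10 + 3) = 17/13.
Compare the errors: |x - 13/10| = |69*10 - 13*53|/(53*10) = 1/530, and |x - 17/13| = |69*13 - 17*53|/(53*13) = 4/689.
Cross-multiplying, 1*689 = 689 < 2120 = 4*530, so 1/530 is smaller: the convergent 13/10 is closer to x than 17/13.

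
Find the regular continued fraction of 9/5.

[1; 1, 4]

Run the Euclidean algorithm on 9 and 5; the successive quotients are the partial quotients a_0, a_1, ... (each step inverts the fractional part left over by the previous one):
  9 = 1*5 + 4, so a_0 = 1.
  5 = 1*4 + 1, so a_1 = 1.
  4 = 4*1 + 0, so a_2 = 4.
The remainder reaches 0 after 3 divisions, so the expansion has 3 partial quotients, read off in order.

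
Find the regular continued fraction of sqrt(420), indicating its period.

[20; (2, 40)]

Write x_i = (sqrt(420) + m_i)/d_i with (m_0, d_0) = (0, 1). a_0 = floor(sqrt(420)) = 20, since 20^2 = 400 <= 420 < 441 = 21^2.
Iterate m_{i+1} = d_i*a_i - m_i, d_{i+1} = (420 - m_{i+1}^2)/d_i, a_{i+1} = floor((a_0 + m_{i+1})/d_{i+1}):
  m_1 = 1*20 - 0 = 20, d_1 = (420 - 20^2)/1 = 20/1 = 20, a_1 = floor((20 + 20)/20) = 2.
  m_2 = 20*2 - 20 = 20, d_2 = (420 - 20^2)/20 = 20/20 = 1, a_2 = floor((20 + 20)/1) = 40.
  m_3 = 1*40 - 20 = 20, d_3 = (420 - 20^2)/1 = 20/1 = 20: (m_3, d_3) = (m_1, d_1) = (20, 20), so from here the quotients repeat a_1, a_2; the period length is 2.
Hence the expansion of sqrt(420) is a_0 = 20 followed by the repeating block 2, 40 (period 2).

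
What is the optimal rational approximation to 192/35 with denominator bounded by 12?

11/2

Expand x = 192/35 as a continued fraction with the Euclidean algorithm:
  192 = 5*35 + 17, so a_0 = 5.
  35 = 2*17 + 1, so a_1 = 2.
  17 = 17*1 + 0, so a_2 = 17.
so x = [5; 2, 17].
Convergents (p_i = a_i*p_{i-1} + p_{i-2}, q_i = a_i*q_{i-1} + q_{i-2} with p_{-2}=0, p_{-1}=1, q_{-2}=1, q_{-1}=0), until the denominator exceeds 12:
  i=0: a_0=5, p_0 = 5*1 + 0 = 5, q_0 = 5*0 + 1 = 1.
  i=1: a_1=2, p_1 = 2*5 + 1 = 11, q_1 = 2*1 + 0 = 2.
  i=2: a_2=17, p_2 = 17*11 + 5 = 192, q_2 = 17*2 + 1 = 35.
q_2 = 35 > 12, so the last convergent with denominator <= 12 is p_1/q_1 = 11/2.
The closest fraction with denominator <= 12 is either p_1/q_1 or the intermediate fraction (k*p_1 + p_0)/(k*q_1 + q_0) with the largest k >= 1 whose denominator stays <= 12; these approach x as k grows, and every other convergent or intermediate fraction in range is farther away.
Largest k: floor((12 - q_0)/q_1) = floor((12 - 1)/2) = 5.
That gives (5*11 + 5)/(5*2 + 1) = 60/11.
Compare the errors: |x - 11/2| = |192*2 - 11*35|/(35*2) = 1/70, and |x - 60/11| = |192*11 - 60*35|/(35*11) = 12/385.
Cross-multiplying, 1*385 = 385 < 840 = 12*70, so 1/70 is smaller: the convergent 11/2 is closer to x than 60/11.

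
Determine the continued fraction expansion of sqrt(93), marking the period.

Write x_i = (sqrt(93) + m_i)/d_i with (m_0, d_0) = (0, 1). a_0 = floor(sqrt(93)) = 9, since 9^2 = 81 <= 93 < 100 = 10^2.
Iterate m_{i+1} = d_i*a_i - m_i, d_{i+1} = (93 - m_{i+1}^2)/d_i, a_{i+1} = floor((a_0 + m_{i+1})/d_{i+1}):
  m_1 = 1*9 - 0 = 9, d_1 = (93 - 9^2)/1 = 12/1 = 12, a_1 = floor((9 + 9)/12) = 1.
  m_2 = 12*1 - 9 = 3, d_2 = (93 - 3^2)/12 = 84/12 = 7, a_2 = floor((9 + 3)/7) = 1.
  m_3 = 7*1 - 3 = 4, d_3 = (93 - 4^2)/7 = 77/7 = 11, a_3 = floor((9 + 4)/11) = 1.
  m_4 = 11*1 - 4 = 7, d_4 = (93 - 7^2)/11 = 44/11 = 4, a_4 = floor((9 + 7)/4) = 4.
  m_5 = 4*4 - 7 = 9, d_5 = (93 - 9^2)/4 = 12/4 = 3, a_5 = floor((9 + 9)/3) = 6.
  m_6 = 3*6 - 9 = 9, d_6 = (93 - 9^2)/3 = 12/3 = 4, a_6 = floor((9 + 9)/4) = 4.
  m_7 = 4*4 - 9 = 7, d_7 = (93 - 7^2)/4 = 44/4 = 11, a_7 = floor((9 + 7)/11) = 1.
  m_8 = 11*1 - 7 = 4, d_8 = (93 - 4^2)/11 = 77/11 = 7, a_8 = floor((9 + 4)/7) = 1.
  m_9 = 7*1 - 4 = 3, d_9 = (93 - 3^2)/7 = 84/7 = 12, a_9 = floor((9 + 3)/12) = 1.
  m_10 = 12*1 - 3 = 9, d_10 = (93 - 9^2)/12 = 12/12 = 1, a_10 = floor((9 + 9)/1) = 18.
  m_11 = 1*18 - 9 = 9, d_11 = (93 - 9^2)/1 = 12/1 = 12: (m_11, d_11) = (m_1, d_1) = (9, 12), so from here the quotients repeat a_1, ..., a_10; the period length is 10.
Hence the expansion of sqrt(93) is a_0 = 9 followed by the repeating block 1, 1, 1, 4, 6, 4, 1, 1, 1, 18 (period 10).

[9; (1, 1, 1, 4, 6, 4, 1, 1, 1, 18)]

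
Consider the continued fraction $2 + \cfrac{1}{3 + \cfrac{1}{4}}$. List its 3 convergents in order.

2/1, 7/3, 30/13

Using the convergent recurrence p_i = a_i*p_{i-1} + p_{i-2}, q_i = a_i*q_{i-1} + q_{i-2} with p_{-2}=0, p_{-1}=1, q_{-2}=1, q_{-1}=0:
  i=0: a_0=2, p_0 = 2*1 + 0 = 2, q_0 = 2*0 + 1 = 1.
  i=1: a_1=3, p_1 = 3*2 + 1 = 7, q_1 = 3*1 + 0 = 3.
  i=2: a_2=4, p_2 = 4*7 + 2 = 30, q_2 = 4*3 + 1 = 13.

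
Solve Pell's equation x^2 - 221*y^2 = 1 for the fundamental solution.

First expand sqrt(221) as a continued fraction. With x_i = (sqrt(221) + m_i)/d_i and (m_0, d_0) = (0, 1): a_0 = floor(sqrt(221)) = 14, since 14^2 = 196 <= 221 < 225 = 15^2.
Iterate m_{i+1} = d_i*a_i - m_i, d_{i+1} = (221 - m_{i+1}^2)/d_i, a_{i+1} = floor((a_0 + m_{i+1})/d_{i+1}):
  m_1 = 1*14 - 0 = 14, d_1 = (221 - 14^2)/1 = 25/1 = 25, a_1 = floor((14 + 14)/25) = 1.
  m_2 = 25*1 - 14 = 11, d_2 = (221 - 11^2)/25 = 100/25 = 4, a_2 = floor((14 + 11)/4) = 6.
  m_3 = 4*6 - 11 = 13, d_3 = (221 - 13^2)/4 = 52/4 = 13, a_3 = floor((14 + 13)/13) = 2.
  m_4 = 13*2 - 13 = 13, d_4 = (221 - 13^2)/13 = 52/13 = 4, a_4 = floor((14 + 13)/4) = 6.
  m_5 = 4*6 - 13 = 11, d_5 = (221 - 11^2)/4 = 100/4 = 25, a_5 = floor((14 + 11)/25) = 1.
  m_6 = 25*1 - 11 = 14, d_6 = (221 - 14^2)/25 = 25/25 = 1, a_6 = floor((14 + 14)/1) = 28.
  m_7 = 1*28 - 14 = 14, d_7 = (221 - 14^2)/1 = 25/1 = 25: (m_7, d_7) = (m_1, d_1) = (14, 25), so from here the quotients repeat a_1, ..., a_6; the period length is 6.
So sqrt(221) = [14; (1, 6, 2, 6, 1, 28)] with period length k = 6.
k is even, so the fundamental solution of x^2 - 221y^2 = 1 is (p_{k-1}, q_{k-1}) = (p_5, q_5); compute convergents through index 5.
Convergents (p_i = a_i*p_{i-1} + p_{i-2}, q_i = a_i*q_{i-1} + q_{i-2} with p_{-2}=0, p_{-1}=1, q_{-2}=1, q_{-1}=0):
  i=0: a_0=14, p_0 = 14*1 + 0 = 14, q_0 = 14*0 + 1 = 1.
  i=1: a_1=1, p_1 = 1*14 + 1 = 15, q_1 = 1*1 + 0 = 1.
  i=2: a_2=6, p_2 = 6*15 + 14 = 104, q_2 = 6*1 + 1 = 7.
  i=3: a_3=2, p_3 = 2*104 + 15 = 223, q_3 = 2*7 + 1 = 15.
  i=4: a_4=6, p_4 = 6*223 + 104 = 1442, q_4 = 6*15 + 7 = 97.
  i=5: a_5=1, p_5 = 1*1442 + 223 = 1665, q_5 = 1*97 + 15 = 112.
Check: 1665^2 - 221*112^2 = 2772225 - 2772224 = 1, so (x, y) = (1665, 112) solves the equation, and by the theorem it is the least positive solution.

(x, y) = (1665, 112)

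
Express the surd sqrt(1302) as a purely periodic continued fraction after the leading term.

Write x_i = (sqrt(1302) + m_i)/d_i with (m_0, d_0) = (0, 1). a_0 = floor(sqrt(1302)) = 36, since 36^2 = 1296 <= 1302 < 1369 = 37^2.
Iterate m_{i+1} = d_i*a_i - m_i, d_{i+1} = (1302 - m_{i+1}^2)/d_i, a_{i+1} = floor((a_0 + m_{i+1})/d_{i+1}):
  m_1 = 1*36 - 0 = 36, d_1 = (1302 - 36^2)/1 = 6/1 = 6, a_1 = floor((36 + 36)/6) = 12.
  m_2 = 6*12 - 36 = 36, d_2 = (1302 - 36^2)/6 = 6/6 = 1, a_2 = floor((36 + 36)/1) = 72.
  m_3 = 1*72 - 36 = 36, d_3 = (1302 - 36^2)/1 = 6/1 = 6: (m_3, d_3) = (m_1, d_1) = (36, 6), so from here the quotients repeat a_1, a_2; the period length is 2.
Hence the expansion of sqrt(1302) is a_0 = 36 followed by the repeating block 12, 72 (period 2).

[36; (12, 72)]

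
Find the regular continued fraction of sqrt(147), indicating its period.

Write x_i = (sqrt(147) + m_i)/d_i with (m_0, d_0) = (0, 1). a_0 = floor(sqrt(147)) = 12, since 12^2 = 144 <= 147 < 169 = 13^2.
Iterate m_{i+1} = d_i*a_i - m_i, d_{i+1} = (147 - m_{i+1}^2)/d_i, a_{i+1} = floor((a_0 + m_{i+1})/d_{i+1}):
  m_1 = 1*12 - 0 = 12, d_1 = (147 - 12^2)/1 = 3/1 = 3, a_1 = floor((12 + 12)/3) = 8.
  m_2 = 3*8 - 12 = 12, d_2 = (147 - 12^2)/3 = 3/3 = 1, a_2 = floor((12 + 12)/1) = 24.
  m_3 = 1*24 - 12 = 12, d_3 = (147 - 12^2)/1 = 3/1 = 3: (m_3, d_3) = (m_1, d_1) = (12, 3), so from here the quotients repeat a_1, a_2; the period length is 2.
Hence the expansion of sqrt(147) is a_0 = 12 followed by the repeating block 8, 24 (period 2).

[12; (8, 24)]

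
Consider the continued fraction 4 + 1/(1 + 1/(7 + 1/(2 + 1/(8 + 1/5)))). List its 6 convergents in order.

Using the convergent recurrence p_i = a_i*p_{i-1} + p_{i-2}, q_i = a_i*q_{i-1} + q_{i-2} with p_{-2}=0, p_{-1}=1, q_{-2}=1, q_{-1}=0:
  i=0: a_0=4, p_0 = 4*1 + 0 = 4, q_0 = 4*0 + 1 = 1.
  i=1: a_1=1, p_1 = 1*4 + 1 = 5, q_1 = 1*1 + 0 = 1.
  i=2: a_2=7, p_2 = 7*5 + 4 = 39, q_2 = 7*1 + 1 = 8.
  i=3: a_3=2, p_3 = 2*39 + 5 = 83, q_3 = 2*8 + 1 = 17.
  i=4: a_4=8, p_4 = 8*83 + 39 = 703, q_4 = 8*17 + 8 = 144.
  i=5: a_5=5, p_5 = 5*703 + 83 = 3598, q_5 = 5*144 + 17 = 737.

4/1, 5/1, 39/8, 83/17, 703/144, 3598/737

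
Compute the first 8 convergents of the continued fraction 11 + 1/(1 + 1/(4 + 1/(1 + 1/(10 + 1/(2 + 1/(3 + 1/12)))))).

Using the convergent recurrence p_i = a_i*p_{i-1} + p_{i-2}, q_i = a_i*q_{i-1} + q_{i-2} with p_{-2}=0, p_{-1}=1, q_{-2}=1, q_{-1}=0:
  i=0: a_0=11, p_0 = 11*1 + 0 = 11, q_0 = 11*0 + 1 = 1.
  i=1: a_1=1, p_1 = 1*11 + 1 = 12, q_1 = 1*1 + 0 = 1.
  i=2: a_2=4, p_2 = 4*12 + 11 = 59, q_2 = 4*1 + 1 = 5.
  i=3: a_3=1, p_3 = 1*59 + 12 = 71, q_3 = 1*5 + 1 = 6.
  i=4: a_4=10, p_4 = 10*71 + 59 = 769, q_4 = 10*6 + 5 = 65.
  i=5: a_5=2, p_5 = 2*769 + 71 = 1609, q_5 = 2*65 + 6 = 136.
  i=6: a_6=3, p_6 = 3*1609 + 769 = 5596, q_6 = 3*136 + 65 = 473.
  i=7: a_7=12, p_7 = 12*5596 + 1609 = 68761, q_7 = 12*473 + 136 = 5812.

11/1, 12/1, 59/5, 71/6, 769/65, 1609/136, 5596/473, 68761/5812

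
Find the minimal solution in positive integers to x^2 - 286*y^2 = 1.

(x, y) = (561835, 33222)

First expand sqrt(286) as a continued fraction. With x_i = (sqrt(286) + m_i)/d_i and (m_0, d_0) = (0, 1): a_0 = floor(sqrt(286)) = 16, since 16^2 = 256 <= 286 < 289 = 17^2.
Iterate m_{i+1} = d_i*a_i - m_i, d_{i+1} = (286 - m_{i+1}^2)/d_i, a_{i+1} = floor((a_0 + m_{i+1})/d_{i+1}):
  m_1 = 1*16 - 0 = 16, d_1 = (286 - 16^2)/1 = 30/1 = 30, a_1 = floor((16 + 16)/30) = 1.
  m_2 = 30*1 - 16 = 14, d_2 = (286 - 14^2)/30 = 90/30 = 3, a_2 = floor((16 + 14)/3) = 10.
  m_3 = 3*10 - 14 = 16, d_3 = (286 - 16^2)/3 = 30/3 = 10, a_3 = floor((16 + 16)/10) = 3.
  m_4 = 10*3 - 16 = 14, d_4 = (286 - 14^2)/10 = 90/10 = 9, a_4 = floor((16 + 14)/9) = 3.
  m_5 = 9*3 - 14 = 13, d_5 = (286 - 13^2)/9 = 117/9 = 13, a_5 = floor((16 + 13)/13) = 2.
  m_6 = 13*2 - 13 = 13, d_6 = (286 - 13^2)/13 = 117/13 = 9, a_6 = floor((16 + 13)/9) = 3.
  m_7 = 9*3 - 13 = 14, d_7 = (286 - 14^2)/9 = 90/9 = 10, a_7 = floor((16 + 14)/10) = 3.
  m_8 = 10*3 - 14 = 16, d_8 = (286 - 16^2)/10 = 30/10 = 3, a_8 = floor((16 + 16)/3) = 10.
  m_9 = 3*10 - 16 = 14, d_9 = (286 - 14^2)/3 = 90/3 = 30, a_9 = floor((16 + 14)/30) = 1.
  m_10 = 30*1 - 14 = 16, d_10 = (286 - 16^2)/30 = 30/30 = 1, a_10 = floor((16 + 16)/1) = 32.
  m_11 = 1*32 - 16 = 16, d_11 = (286 - 16^2)/1 = 30/1 = 30: (m_11, d_11) = (m_1, d_1) = (16, 30), so from here the quotients repeat a_1, ..., a_10; the period length is 10.
So sqrt(286) = [16; (1, 10, 3, 3, 2, 3, 3, 10, 1, 32)] with period length k = 10.
k is even, so the fundamental solution of x^2 - 286y^2 = 1 is (p_{k-1}, q_{k-1}) = (p_9, q_9); compute convergents through index 9.
Convergents (p_i = a_i*p_{i-1} + p_{i-2}, q_i = a_i*q_{i-1} + q_{i-2} with p_{-2}=0, p_{-1}=1, q_{-2}=1, q_{-1}=0):
  i=0: a_0=16, p_0 = 16*1 + 0 = 16, q_0 = 16*0 + 1 = 1.
  i=1: a_1=1, p_1 = 1*16 + 1 = 17, q_1 = 1*1 + 0 = 1.
  i=2: a_2=10, p_2 = 10*17 + 16 = 186, q_2 = 10*1 + 1 = 11.
  i=3: a_3=3, p_3 = 3*186 + 17 = 575, q_3 = 3*11 + 1 = 34.
  i=4: a_4=3, p_4 = 3*575 + 186 = 1911, q_4 = 3*34 + 11 = 113.
  i=5: a_5=2, p_5 = 2*1911 + 575 = 4397, q_5 = 2*113 + 34 = 260.
  i=6: a_6=3, p_6 = 3*4397 + 1911 = 15102, q_6 = 3*260 + 113 = 893.
  i=7: a_7=3, p_7 = 3*15102 + 4397 = 49703, q_7 = 3*893 + 260 = 2939.
  i=8: a_8=10, p_8 = 10*49703 + 15102 = 512132, q_8 = 10*2939 + 893 = 30283.
  i=9: a_9=1, p_9 = 1*512132 + 49703 = 561835, q_9 = 1*30283 + 2939 = 33222.
Check: 561835^2 - 286*33222^2 = 315658567225 - 315658567224 = 1, so (x, y) = (561835, 33222) solves the equation, and by the theorem it is the least positive solution.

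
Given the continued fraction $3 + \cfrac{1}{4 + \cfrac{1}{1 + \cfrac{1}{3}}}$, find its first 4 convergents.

3/1, 13/4, 16/5, 61/19

Using the convergent recurrence p_i = a_i*p_{i-1} + p_{i-2}, q_i = a_i*q_{i-1} + q_{i-2} with p_{-2}=0, p_{-1}=1, q_{-2}=1, q_{-1}=0:
  i=0: a_0=3, p_0 = 3*1 + 0 = 3, q_0 = 3*0 + 1 = 1.
  i=1: a_1=4, p_1 = 4*3 + 1 = 13, q_1 = 4*1 + 0 = 4.
  i=2: a_2=1, p_2 = 1*13 + 3 = 16, q_2 = 1*4 + 1 = 5.
  i=3: a_3=3, p_3 = 3*16 + 13 = 61, q_3 = 3*5 + 4 = 19.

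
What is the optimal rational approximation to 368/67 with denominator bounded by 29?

11/2

Expand x = 368/67 as a continued fraction with the Euclidean algorithm:
  368 = 5*67 + 33, so a_0 = 5.
  67 = 2*33 + 1, so a_1 = 2.
  33 = 33*1 + 0, so a_2 = 33.
so x = [5; 2, 33].
Convergents (p_i = a_i*p_{i-1} + p_{i-2}, q_i = a_i*q_{i-1} + q_{i-2} with p_{-2}=0, p_{-1}=1, q_{-2}=1, q_{-1}=0), until the denominator exceeds 29:
  i=0: a_0=5, p_0 = 5*1 + 0 = 5, q_0 = 5*0 + 1 = 1.
  i=1: a_1=2, p_1 = 2*5 + 1 = 11, q_1 = 2*1 + 0 = 2.
  i=2: a_2=33, p_2 = 33*11 + 5 = 368, q_2 = 33*2 + 1 = 67.
q_2 = 67 > 29, so the last convergent with denominator <= 29 is p_1/q_1 = 11/2.
The closest fraction with denominator <= 29 is either p_1/q_1 or the intermediate fraction (k*p_1 + p_0)/(k*q_1 + q_0) with the largest k >= 1 whose denominator stays <= 29; these approach x as k grows, and every other convergent or intermediate fraction in range is farther away.
Largest k: floor((29 - q_0)/q_1) = floor((29 - 1)/2) = 14.
That gives (14*11 + 5)/(14*2 + 1) = 159/29.
Compare the errors: |x - 11/2| = |368*2 - 11*67|/(67*2) = 1/134, and |x - 159/29| = |368*29 - 159*67|/(67*29) = 19/1943.
Cross-multiplying, 1*1943 = 1943 < 2546 = 19*134, so 1/134 is smaller: the convergent 11/2 is closer to x than 159/29.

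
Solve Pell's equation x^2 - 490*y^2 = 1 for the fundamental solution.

(x, y) = (1039681, 46968)

First expand sqrt(490) as a continued fraction. With x_i = (sqrt(490) + m_i)/d_i and (m_0, d_0) = (0, 1): a_0 = floor(sqrt(490)) = 22, since 22^2 = 484 <= 490 < 529 = 23^2.
Iterate m_{i+1} = d_i*a_i - m_i, d_{i+1} = (490 - m_{i+1}^2)/d_i, a_{i+1} = floor((a_0 + m_{i+1})/d_{i+1}):
  m_1 = 1*22 - 0 = 22, d_1 = (490 - 22^2)/1 = 6/1 = 6, a_1 = floor((22 + 22)/6) = 7.
  m_2 = 6*7 - 22 = 20, d_2 = (490 - 20^2)/6 = 90/6 = 15, a_2 = floor((22 + 20)/15) = 2.
  m_3 = 15*2 - 20 = 10, d_3 = (490 - 10^2)/15 = 390/15 = 26, a_3 = floor((22 + 10)/26) = 1.
  m_4 = 26*1 - 10 = 16, d_4 = (490 - 16^2)/26 = 234/26 = 9, a_4 = floor((22 + 16)/9) = 4.
  m_5 = 9*4 - 16 = 20, d_5 = (490 - 20^2)/9 = 90/9 = 10, a_5 = floor((22 + 20)/10) = 4.
  m_6 = 10*4 - 20 = 20, d_6 = (490 - 20^2)/10 = 90/10 = 9, a_6 = floor((22 + 20)/9) = 4.
  m_7 = 9*4 - 20 = 16, d_7 = (490 - 16^2)/9 = 234/9 = 26, a_7 = floor((22 + 16)/26) = 1.
  m_8 = 26*1 - 16 = 10, d_8 = (490 - 10^2)/26 = 390/26 = 15, a_8 = floor((22 + 10)/15) = 2.
  m_9 = 15*2 - 10 = 20, d_9 = (490 - 20^2)/15 = 90/15 = 6, a_9 = floor((22 + 20)/6) = 7.
  m_10 = 6*7 - 20 = 22, d_10 = (490 - 22^2)/6 = 6/6 = 1, a_10 = floor((22 + 22)/1) = 44.
  m_11 = 1*44 - 22 = 22, d_11 = (490 - 22^2)/1 = 6/1 = 6: (m_11, d_11) = (m_1, d_1) = (22, 6), so from here the quotients repeat a_1, ..., a_10; the period length is 10.
So sqrt(490) = [22; (7, 2, 1, 4, 4, 4, 1, 2, 7, 44)] with period length k = 10.
k is even, so the fundamental solution of x^2 - 490y^2 = 1 is (p_{k-1}, q_{k-1}) = (p_9, q_9); compute convergents through index 9.
Convergents (p_i = a_i*p_{i-1} + p_{i-2}, q_i = a_i*q_{i-1} + q_{i-2} with p_{-2}=0, p_{-1}=1, q_{-2}=1, q_{-1}=0):
  i=0: a_0=22, p_0 = 22*1 + 0 = 22, q_0 = 22*0 + 1 = 1.
  i=1: a_1=7, p_1 = 7*22 + 1 = 155, q_1 = 7*1 + 0 = 7.
  i=2: a_2=2, p_2 = 2*155 + 22 = 332, q_2 = 2*7 + 1 = 15.
  i=3: a_3=1, p_3 = 1*332 + 155 = 487, q_3 = 1*15 + 7 = 22.
  i=4: a_4=4, p_4 = 4*487 + 332 = 2280, q_4 = 4*22 + 15 = 103.
  i=5: a_5=4, p_5 = 4*2280 + 487 = 9607, q_5 = 4*103 + 22 = 434.
  i=6: a_6=4, p_6 = 4*9607 + 2280 = 40708, q_6 = 4*434 + 103 = 1839.
  i=7: a_7=1, p_7 = 1*40708 + 9607 = 50315, q_7 = 1*1839 + 434 = 2273.
  i=8: a_8=2, p_8 = 2*50315 + 40708 = 141338, q_8 = 2*2273 + 1839 = 6385.
  i=9: a_9=7, p_9 = 7*141338 + 50315 = 1039681, q_9 = 7*6385 + 2273 = 46968.
Check: 1039681^2 - 490*46968^2 = 1080936581761 - 1080936581760 = 1, so (x, y) = (1039681, 46968) solves the equation, and by the theorem it is the least positive solution.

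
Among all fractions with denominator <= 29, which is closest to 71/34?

Expand x = 71/34 as a continued fraction with the Euclidean algorithm:
  71 = 2*34 + 3, so a_0 = 2.
  34 = 11*3 + 1, so a_1 = 11.
  3 = 3*1 + 0, so a_2 = 3.
so x = [2; 11, 3].
Convergents (p_i = a_i*p_{i-1} + p_{i-2}, q_i = a_i*q_{i-1} + q_{i-2} with p_{-2}=0, p_{-1}=1, q_{-2}=1, q_{-1}=0), until the denominator exceeds 29:
  i=0: a_0=2, p_0 = 2*1 + 0 = 2, q_0 = 2*0 + 1 = 1.
  i=1: a_1=11, p_1 = 11*2 + 1 = 23, q_1 = 11*1 + 0 = 11.
  i=2: a_2=3, p_2 = 3*23 + 2 = 71, q_2 = 3*11 + 1 = 34.
q_2 = 34 > 29, so the last convergent with denominator <= 29 is p_1/q_1 = 23/11.
The closest fraction with denominator <= 29 is either p_1/q_1 or the intermediate fraction (k*p_1 + p_0)/(k*q_1 + q_0) with the largest k >= 1 whose denominator stays <= 29; these approach x as k grows, and every other convergent or intermediate fraction in range is farther away.
Largest k: floor((29 - q_0)/q_1) = floor((29 - 1)/11) = 2.
That gives (2*23 + 2)/(2*11 + 1) = 48/23.
Compare the errors: |x - 23/11| = |71*11 - 23*34|/(34*11) = 1/374, and |x - 48/23| = |71*23 - 48*34|/(34*23) = 1/782.
Cross-multiplying, 1*374 = 374 < 782 = 1*782, so 1/782 is smaller: the intermediate fraction 48/23 is closer to x than 23/11.

48/23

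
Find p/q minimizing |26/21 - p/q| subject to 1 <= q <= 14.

Expand x = 26/21 as a continued fraction with the Euclidean algorithm:
  26 = 1*21 + 5, so a_0 = 1.
  21 = 4*5 + 1, so a_1 = 4.
  5 = 5*1 + 0, so a_2 = 5.
so x = [1; 4, 5].
Convergents (p_i = a_i*p_{i-1} + p_{i-2}, q_i = a_i*q_{i-1} + q_{i-2} with p_{-2}=0, p_{-1}=1, q_{-2}=1, q_{-1}=0), until the denominator exceeds 14:
  i=0: a_0=1, p_0 = 1*1 + 0 = 1, q_0 = 1*0 + 1 = 1.
  i=1: a_1=4, p_1 = 4*1 + 1 = 5, q_1 = 4*1 + 0 = 4.
  i=2: a_2=5, p_2 = 5*5 + 1 = 26, q_2 = 5*4 + 1 = 21.
q_2 = 21 > 14, so the last convergent with denominator <= 14 is p_1/q_1 = 5/4.
The closest fraction with denominator <= 14 is either p_1/q_1 or the intermediate fraction (k*p_1 + p_0)/(k*q_1 + q_0) with the largest k >= 1 whose denominator stays <= 14; these approach x as k grows, and every other convergent or intermediate fraction in range is farther away.
Largest k: floor((14 - q_0)/q_1) = floor((14 - 1)/4) = 3.
That gives (3*5 + 1)/(3*4 + 1) = 16/13.
Compare the errors: |x - 5/4| = |26*4 - 5*21|/(21*4) = 1/84, and |x - 16/13| = |26*13 - 16*21|/(21*13) = 2/273.
Cross-multiplying, 2*84 = 168 < 273 = 1*273, so 2/273 is smaller: the intermediate fraction 16/13 is closer to x than 5/4.

16/13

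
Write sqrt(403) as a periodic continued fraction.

[20; (13, 2, 1, 3, 1, 3, 1, 2, 13, 40)]

Write x_i = (sqrt(403) + m_i)/d_i with (m_0, d_0) = (0, 1). a_0 = floor(sqrt(403)) = 20, since 20^2 = 400 <= 403 < 441 = 21^2.
Iterate m_{i+1} = d_i*a_i - m_i, d_{i+1} = (403 - m_{i+1}^2)/d_i, a_{i+1} = floor((a_0 + m_{i+1})/d_{i+1}):
  m_1 = 1*20 - 0 = 20, d_1 = (403 - 20^2)/1 = 3/1 = 3, a_1 = floor((20 + 20)/3) = 13.
  m_2 = 3*13 - 20 = 19, d_2 = (403 - 19^2)/3 = 42/3 = 14, a_2 = floor((20 + 19)/14) = 2.
  m_3 = 14*2 - 19 = 9, d_3 = (403 - 9^2)/14 = 322/14 = 23, a_3 = floor((20 + 9)/23) = 1.
  m_4 = 23*1 - 9 = 14, d_4 = (403 - 14^2)/23 = 207/23 = 9, a_4 = floor((20 + 14)/9) = 3.
  m_5 = 9*3 - 14 = 13, d_5 = (403 - 13^2)/9 = 234/9 = 26, a_5 = floor((20 + 13)/26) = 1.
  m_6 = 26*1 - 13 = 13, d_6 = (403 - 13^2)/26 = 234/26 = 9, a_6 = floor((20 + 13)/9) = 3.
  m_7 = 9*3 - 13 = 14, d_7 = (403 - 14^2)/9 = 207/9 = 23, a_7 = floor((20 + 14)/23) = 1.
  m_8 = 23*1 - 14 = 9, d_8 = (403 - 9^2)/23 = 322/23 = 14, a_8 = floor((20 + 9)/14) = 2.
  m_9 = 14*2 - 9 = 19, d_9 = (403 - 19^2)/14 = 42/14 = 3, a_9 = floor((20 + 19)/3) = 13.
  m_10 = 3*13 - 19 = 20, d_10 = (403 - 20^2)/3 = 3/3 = 1, a_10 = floor((20 + 20)/1) = 40.
  m_11 = 1*40 - 20 = 20, d_11 = (403 - 20^2)/1 = 3/1 = 3: (m_11, d_11) = (m_1, d_1) = (20, 3), so from here the quotients repeat a_1, ..., a_10; the period length is 10.
Hence the expansion of sqrt(403) is a_0 = 20 followed by the repeating block 13, 2, 1, 3, 1, 3, 1, 2, 13, 40 (period 10).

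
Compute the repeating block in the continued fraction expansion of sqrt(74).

Write x_i = (sqrt(74) + m_i)/d_i with (m_0, d_0) = (0, 1). a_0 = floor(sqrt(74)) = 8, since 8^2 = 64 <= 74 < 81 = 9^2.
Iterate m_{i+1} = d_i*a_i - m_i, d_{i+1} = (74 - m_{i+1}^2)/d_i, a_{i+1} = floor((a_0 + m_{i+1})/d_{i+1}):
  m_1 = 1*8 - 0 = 8, d_1 = (74 - 8^2)/1 = 10/1 = 10, a_1 = floor((8 + 8)/10) = 1.
  m_2 = 10*1 - 8 = 2, d_2 = (74 - 2^2)/10 = 70/10 = 7, a_2 = floor((8 + 2)/7) = 1.
  m_3 = 7*1 - 2 = 5, d_3 = (74 - 5^2)/7 = 49/7 = 7, a_3 = floor((8 + 5)/7) = 1.
  m_4 = 7*1 - 5 = 2, d_4 = (74 - 2^2)/7 = 70/7 = 10, a_4 = floor((8 + 2)/10) = 1.
  m_5 = 10*1 - 2 = 8, d_5 = (74 - 8^2)/10 = 10/10 = 1, a_5 = floor((8 + 8)/1) = 16.
  m_6 = 1*16 - 8 = 8, d_6 = (74 - 8^2)/1 = 10/1 = 10: (m_6, d_6) = (m_1, d_1) = (8, 10), so from here the quotients repeat a_1, ..., a_5; the period length is 5.
Hence the expansion of sqrt(74) is a_0 = 8 followed by the repeating block 1, 1, 1, 1, 16 (period 5).

[8; (1, 1, 1, 1, 16)]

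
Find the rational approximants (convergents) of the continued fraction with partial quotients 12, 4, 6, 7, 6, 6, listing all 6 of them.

Using the convergent recurrence p_i = a_i*p_{i-1} + p_{i-2}, q_i = a_i*q_{i-1} + q_{i-2} with p_{-2}=0, p_{-1}=1, q_{-2}=1, q_{-1}=0:
  i=0: a_0=12, p_0 = 12*1 + 0 = 12, q_0 = 12*0 + 1 = 1.
  i=1: a_1=4, p_1 = 4*12 + 1 = 49, q_1 = 4*1 + 0 = 4.
  i=2: a_2=6, p_2 = 6*49 + 12 = 306, q_2 = 6*4 + 1 = 25.
  i=3: a_3=7, p_3 = 7*306 + 49 = 2191, q_3 = 7*25 + 4 = 179.
  i=4: a_4=6, p_4 = 6*2191 + 306 = 13452, q_4 = 6*179 + 25 = 1099.
  i=5: a_5=6, p_5 = 6*13452 + 2191 = 82903, q_5 = 6*1099 + 179 = 6773.

12/1, 49/4, 306/25, 2191/179, 13452/1099, 82903/6773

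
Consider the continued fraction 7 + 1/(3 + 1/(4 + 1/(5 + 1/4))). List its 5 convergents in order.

7/1, 22/3, 95/13, 497/68, 2083/285

Using the convergent recurrence p_i = a_i*p_{i-1} + p_{i-2}, q_i = a_i*q_{i-1} + q_{i-2} with p_{-2}=0, p_{-1}=1, q_{-2}=1, q_{-1}=0:
  i=0: a_0=7, p_0 = 7*1 + 0 = 7, q_0 = 7*0 + 1 = 1.
  i=1: a_1=3, p_1 = 3*7 + 1 = 22, q_1 = 3*1 + 0 = 3.
  i=2: a_2=4, p_2 = 4*22 + 7 = 95, q_2 = 4*3 + 1 = 13.
  i=3: a_3=5, p_3 = 5*95 + 22 = 497, q_3 = 5*13 + 3 = 68.
  i=4: a_4=4, p_4 = 4*497 + 95 = 2083, q_4 = 4*68 + 13 = 285.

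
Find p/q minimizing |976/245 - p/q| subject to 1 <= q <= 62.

243/61

Expand x = 976/245 as a continued fraction with the Euclidean algorithm:
  976 = 3*245 + 241, so a_0 = 3.
  245 = 1*241 + 4, so a_1 = 1.
  241 = 60*4 + 1, so a_2 = 60.
  4 = 4*1 + 0, so a_3 = 4.
so x = [3; 1, 60, 4].
Convergents (p_i = a_i*p_{i-1} + p_{i-2}, q_i = a_i*q_{i-1} + q_{i-2} with p_{-2}=0, p_{-1}=1, q_{-2}=1, q_{-1}=0), until the denominator exceeds 62:
  i=0: a_0=3, p_0 = 3*1 + 0 = 3, q_0 = 3*0 + 1 = 1.
  i=1: a_1=1, p_1 = 1*3 + 1 = 4, q_1 = 1*1 + 0 = 1.
  i=2: a_2=60, p_2 = 60*4 + 3 = 243, q_2 = 60*1 + 1 = 61.
  i=3: a_3=4, p_3 = 4*243 + 4 = 976, q_3 = 4*61 + 1 = 245.
q_3 = 245 > 62, so the last convergent with denominator <= 62 is p_2/q_2 = 243/61.
The closest fraction with denominator <= 62 is either p_2/q_2 or the intermediate fraction (k*p_2 + p_1)/(k*q_2 + q_1) with the largest k >= 1 whose denominator stays <= 62; these approach x as k grows, and every other convergent or intermediate fraction in range is farther away.
Largest k: floor((62 - q_1)/q_2) = floor((62 - 1)/61) = 1.
That gives (1*243 + 4)/(1*61 + 1) = 247/62.
Compare the errors: |x - 243/61| = |976*61 - 243*245|/(245*61) = 1/14945, and |x - 247/62| = |976*62 - 247*245|/(245*62) = 3/15190.
Cross-multiplying, 1*15190 = 15190 < 44835 = 3*14945, so 1/14945 is smaller: the convergent 243/61 is closer to x than 247/62.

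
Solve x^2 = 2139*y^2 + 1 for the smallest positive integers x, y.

First expand sqrt(2139) as a continued fraction. With x_i = (sqrt(2139) + m_i)/d_i and (m_0, d_0) = (0, 1): a_0 = floor(sqrt(2139)) = 46, since 46^2 = 2116 <= 2139 < 2209 = 47^2.
Iterate m_{i+1} = d_i*a_i - m_i, d_{i+1} = (2139 - m_{i+1}^2)/d_i, a_{i+1} = floor((a_0 + m_{i+1})/d_{i+1}):
  m_1 = 1*46 - 0 = 46, d_1 = (2139 - 46^2)/1 = 23/1 = 23, a_1 = floor((46 + 46)/23) = 4.
  m_2 = 23*4 - 46 = 46, d_2 = (2139 - 46^2)/23 = 23/23 = 1, a_2 = floor((46 + 46)/1) = 92.
  m_3 = 1*92 - 46 = 46, d_3 = (2139 - 46^2)/1 = 23/1 = 23: (m_3, d_3) = (m_1, d_1) = (46, 23), so from here the quotients repeat a_1, a_2; the period length is 2.
So sqrt(2139) = [46; (4, 92)] with period length k = 2.
k is even, so the fundamental solution of x^2 - 2139y^2 = 1 is (p_{k-1}, q_{k-1}) = (p_1, q_1); compute convergents through index 1.
Convergents (p_i = a_i*p_{i-1} + p_{i-2}, q_i = a_i*q_{i-1} + q_{i-2} with p_{-2}=0, p_{-1}=1, q_{-2}=1, q_{-1}=0):
  i=0: a_0=46, p_0 = 46*1 + 0 = 46, q_0 = 46*0 + 1 = 1.
  i=1: a_1=4, p_1 = 4*46 + 1 = 185, q_1 = 4*1 + 0 = 4.
Check: 185^2 - 2139*4^2 = 34225 - 34224 = 1, so (x, y) = (185, 4) solves the equation, and by the theorem it is the least positive solution.

(x, y) = (185, 4)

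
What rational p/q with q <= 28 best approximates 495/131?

34/9

Expand x = 495/131 as a continued fraction with the Euclidean algorithm:
  495 = 3*131 + 102, so a_0 = 3.
  131 = 1*102 + 29, so a_1 = 1.
  102 = 3*29 + 15, so a_2 = 3.
  29 = 1*15 + 14, so a_3 = 1.
  15 = 1*14 + 1, so a_4 = 1.
  14 = 14*1 + 0, so a_5 = 14.
so x = [3; 1, 3, 1, 1, 14].
Convergents (p_i = a_i*p_{i-1} + p_{i-2}, q_i = a_i*q_{i-1} + q_{i-2} with p_{-2}=0, p_{-1}=1, q_{-2}=1, q_{-1}=0), until the denominator exceeds 28:
  i=0: a_0=3, p_0 = 3*1 + 0 = 3, q_0 = 3*0 + 1 = 1.
  i=1: a_1=1, p_1 = 1*3 + 1 = 4, q_1 = 1*1 + 0 = 1.
  i=2: a_2=3, p_2 = 3*4 + 3 = 15, q_2 = 3*1 + 1 = 4.
  i=3: a_3=1, p_3 = 1*15 + 4 = 19, q_3 = 1*4 + 1 = 5.
  i=4: a_4=1, p_4 = 1*19 + 15 = 34, q_4 = 1*5 + 4 = 9.
  i=5: a_5=14, p_5 = 14*34 + 19 = 495, q_5 = 14*9 + 5 = 131.
q_5 = 131 > 28, so the last convergent with denominator <= 28 is p_4/q_4 = 34/9.
The closest fraction with denominator <= 28 is either p_4/q_4 or the intermediate fraction (k*p_4 + p_3)/(k*q_4 + q_3) with the largest k >= 1 whose denominator stays <= 28; these approach x as k grows, and every other convergent or intermediate fraction in range is farther away.
Largest k: floor((28 - q_3)/q_4) = floor((28 - 5)/9) = 2.
That gives (2*34 + 19)/(2*9 + 5) = 87/23.
Compare the errors: |x - 34/9| = |495*9 - 34*131|/(131*9) = 1/1179, and |x - 87/23| = |495*23 - 87*131|/(131*23) = 12/3013.
Cross-multiplying, 1*3013 = 3013 < 14148 = 12*1179, so 1/1179 is smaller: the convergent 34/9 is closer to x than 87/23.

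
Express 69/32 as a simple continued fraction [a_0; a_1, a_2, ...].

Run the Euclidean algorithm on 69 and 32; the successive quotients are the partial quotients a_0, a_1, ... (each step inverts the fractional part left over by the previous one):
  69 = 2*32 + 5, so a_0 = 2.
  32 = 6*5 + 2, so a_1 = 6.
  5 = 2*2 + 1, so a_2 = 2.
  2 = 2*1 + 0, so a_3 = 2.
The remainder reaches 0 after 4 divisions, so the expansion has 4 partial quotients, read off in order.

[2; 6, 2, 2]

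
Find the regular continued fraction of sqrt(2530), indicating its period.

[50; (3, 2, 1, 10, 2, 10, 1, 2, 3, 100)]

Write x_i = (sqrt(2530) + m_i)/d_i with (m_0, d_0) = (0, 1). a_0 = floor(sqrt(2530)) = 50, since 50^2 = 2500 <= 2530 < 2601 = 51^2.
Iterate m_{i+1} = d_i*a_i - m_i, d_{i+1} = (2530 - m_{i+1}^2)/d_i, a_{i+1} = floor((a_0 + m_{i+1})/d_{i+1}):
  m_1 = 1*50 - 0 = 50, d_1 = (2530 - 50^2)/1 = 30/1 = 30, a_1 = floor((50 + 50)/30) = 3.
  m_2 = 30*3 - 50 = 40, d_2 = (2530 - 40^2)/30 = 930/30 = 31, a_2 = floor((50 + 40)/31) = 2.
  m_3 = 31*2 - 40 = 22, d_3 = (2530 - 22^2)/31 = 2046/31 = 66, a_3 = floor((50 + 22)/66) = 1.
  m_4 = 66*1 - 22 = 44, d_4 = (2530 - 44^2)/66 = 594/66 = 9, a_4 = floor((50 + 44)/9) = 10.
  m_5 = 9*10 - 44 = 46, d_5 = (2530 - 46^2)/9 = 414/9 = 46, a_5 = floor((50 + 46)/46) = 2.
  m_6 = 46*2 - 46 = 46, d_6 = (2530 - 46^2)/46 = 414/46 = 9, a_6 = floor((50 + 46)/9) = 10.
  m_7 = 9*10 - 46 = 44, d_7 = (2530 - 44^2)/9 = 594/9 = 66, a_7 = floor((50 + 44)/66) = 1.
  m_8 = 66*1 - 44 = 22, d_8 = (2530 - 22^2)/66 = 2046/66 = 31, a_8 = floor((50 + 22)/31) = 2.
  m_9 = 31*2 - 22 = 40, d_9 = (2530 - 40^2)/31 = 930/31 = 30, a_9 = floor((50 + 40)/30) = 3.
  m_10 = 30*3 - 40 = 50, d_10 = (2530 - 50^2)/30 = 30/30 = 1, a_10 = floor((50 + 50)/1) = 100.
  m_11 = 1*100 - 50 = 50, d_11 = (2530 - 50^2)/1 = 30/1 = 30: (m_11, d_11) = (m_1, d_1) = (50, 30), so from here the quotients repeat a_1, ..., a_10; the period length is 10.
Hence the expansion of sqrt(2530) is a_0 = 50 followed by the repeating block 3, 2, 1, 10, 2, 10, 1, 2, 3, 100 (period 10).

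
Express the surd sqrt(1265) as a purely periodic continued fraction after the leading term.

Write x_i = (sqrt(1265) + m_i)/d_i with (m_0, d_0) = (0, 1). a_0 = floor(sqrt(1265)) = 35, since 35^2 = 1225 <= 1265 < 1296 = 36^2.
Iterate m_{i+1} = d_i*a_i - m_i, d_{i+1} = (1265 - m_{i+1}^2)/d_i, a_{i+1} = floor((a_0 + m_{i+1})/d_{i+1}):
  m_1 = 1*35 - 0 = 35, d_1 = (1265 - 35^2)/1 = 40/1 = 40, a_1 = floor((35 + 35)/40) = 1.
  m_2 = 40*1 - 35 = 5, d_2 = (1265 - 5^2)/40 = 1240/40 = 31, a_2 = floor((35 + 5)/31) = 1.
  m_3 = 31*1 - 5 = 26, d_3 = (1265 - 26^2)/31 = 589/31 = 19, a_3 = floor((35 + 26)/19) = 3.
  m_4 = 19*3 - 26 = 31, d_4 = (1265 - 31^2)/19 = 304/19 = 16, a_4 = floor((35 + 31)/16) = 4.
  m_5 = 16*4 - 31 = 33, d_5 = (1265 - 33^2)/16 = 176/16 = 11, a_5 = floor((35 + 33)/11) = 6.
  m_6 = 11*6 - 33 = 33, d_6 = (1265 - 33^2)/11 = 176/11 = 16, a_6 = floor((35 + 33)/16) = 4.
  m_7 = 16*4 - 33 = 31, d_7 = (1265 - 31^2)/16 = 304/16 = 19, a_7 = floor((35 + 31)/19) = 3.
  m_8 = 19*3 - 31 = 26, d_8 = (1265 - 26^2)/19 = 589/19 = 31, a_8 = floor((35 + 26)/31) = 1.
  m_9 = 31*1 - 26 = 5, d_9 = (1265 - 5^2)/31 = 1240/31 = 40, a_9 = floor((35 + 5)/40) = 1.
  m_10 = 40*1 - 5 = 35, d_10 = (1265 - 35^2)/40 = 40/40 = 1, a_10 = floor((35 + 35)/1) = 70.
  m_11 = 1*70 - 35 = 35, d_11 = (1265 - 35^2)/1 = 40/1 = 40: (m_11, d_11) = (m_1, d_1) = (35, 40), so from here the quotients repeat a_1, ..., a_10; the period length is 10.
Hence the expansion of sqrt(1265) is a_0 = 35 followed by the repeating block 1, 1, 3, 4, 6, 4, 3, 1, 1, 70 (period 10).

[35; (1, 1, 3, 4, 6, 4, 3, 1, 1, 70)]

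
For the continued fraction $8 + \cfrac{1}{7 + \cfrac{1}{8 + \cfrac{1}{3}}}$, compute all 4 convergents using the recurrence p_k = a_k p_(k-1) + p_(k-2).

8/1, 57/7, 464/57, 1449/178

Using the convergent recurrence p_i = a_i*p_{i-1} + p_{i-2}, q_i = a_i*q_{i-1} + q_{i-2} with p_{-2}=0, p_{-1}=1, q_{-2}=1, q_{-1}=0:
  i=0: a_0=8, p_0 = 8*1 + 0 = 8, q_0 = 8*0 + 1 = 1.
  i=1: a_1=7, p_1 = 7*8 + 1 = 57, q_1 = 7*1 + 0 = 7.
  i=2: a_2=8, p_2 = 8*57 + 8 = 464, q_2 = 8*7 + 1 = 57.
  i=3: a_3=3, p_3 = 3*464 + 57 = 1449, q_3 = 3*57 + 7 = 178.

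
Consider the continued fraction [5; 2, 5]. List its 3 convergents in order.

5/1, 11/2, 60/11

Using the convergent recurrence p_i = a_i*p_{i-1} + p_{i-2}, q_i = a_i*q_{i-1} + q_{i-2} with p_{-2}=0, p_{-1}=1, q_{-2}=1, q_{-1}=0:
  i=0: a_0=5, p_0 = 5*1 + 0 = 5, q_0 = 5*0 + 1 = 1.
  i=1: a_1=2, p_1 = 2*5 + 1 = 11, q_1 = 2*1 + 0 = 2.
  i=2: a_2=5, p_2 = 5*11 + 5 = 60, q_2 = 5*2 + 1 = 11.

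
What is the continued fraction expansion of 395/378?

Run the Euclidean algorithm on 395 and 378; the successive quotients are the partial quotients a_0, a_1, ... (each step inverts the fractional part left over by the previous one):
  395 = 1*378 + 17, so a_0 = 1.
  378 = 22*17 + 4, so a_1 = 22.
  17 = 4*4 + 1, so a_2 = 4.
  4 = 4*1 + 0, so a_3 = 4.
The remainder reaches 0 after 4 divisions, so the expansion has 4 partial quotients, read off in order.

[1; 22, 4, 4]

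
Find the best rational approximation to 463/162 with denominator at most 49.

Expand x = 463/162 as a continued fraction with the Euclidean algorithm:
  463 = 2*162 + 139, so a_0 = 2.
  162 = 1*139 + 23, so a_1 = 1.
  139 = 6*23 + 1, so a_2 = 6.
  23 = 23*1 + 0, so a_3 = 23.
so x = [2; 1, 6, 23].
Convergents (p_i = a_i*p_{i-1} + p_{i-2}, q_i = a_i*q_{i-1} + q_{i-2} with p_{-2}=0, p_{-1}=1, q_{-2}=1, q_{-1}=0), until the denominator exceeds 49:
  i=0: a_0=2, p_0 = 2*1 + 0 = 2, q_0 = 2*0 + 1 = 1.
  i=1: a_1=1, p_1 = 1*2 + 1 = 3, q_1 = 1*1 + 0 = 1.
  i=2: a_2=6, p_2 = 6*3 + 2 = 20, q_2 = 6*1 + 1 = 7.
  i=3: a_3=23, p_3 = 23*20 + 3 = 463, q_3 = 23*7 + 1 = 162.
q_3 = 162 > 49, so the last convergent with denominator <= 49 is p_2/q_2 = 20/7.
The closest fraction with denominator <= 49 is either p_2/q_2 or the intermediate fraction (k*p_2 + p_1)/(k*q_2 + q_1) with the largest k >= 1 whose denominator stays <= 49; these approach x as k grows, and every other convergent or intermediate fraction in range is farther away.
Largest k: floor((49 - q_1)/q_2) = floor((49 - 1)/7) = 6.
That gives (6*20 + 3)/(6*7 + 1) = 123/43.
Compare the errors: |x - 20/7| = |463*7 - 20*162|/(162*7) = 1/1134, and |x - 123/43| = |463*43 - 123*162|/(162*43) = 17/6966.
Cross-multiplying, 1*6966 = 6966 < 19278 = 17*1134, so 1/1134 is smaller: the convergent 20/7 is closer to x than 123/43.

20/7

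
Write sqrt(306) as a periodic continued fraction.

[17; (2, 34)]

Write x_i = (sqrt(306) + m_i)/d_i with (m_0, d_0) = (0, 1). a_0 = floor(sqrt(306)) = 17, since 17^2 = 289 <= 306 < 324 = 18^2.
Iterate m_{i+1} = d_i*a_i - m_i, d_{i+1} = (306 - m_{i+1}^2)/d_i, a_{i+1} = floor((a_0 + m_{i+1})/d_{i+1}):
  m_1 = 1*17 - 0 = 17, d_1 = (306 - 17^2)/1 = 17/1 = 17, a_1 = floor((17 + 17)/17) = 2.
  m_2 = 17*2 - 17 = 17, d_2 = (306 - 17^2)/17 = 17/17 = 1, a_2 = floor((17 + 17)/1) = 34.
  m_3 = 1*34 - 17 = 17, d_3 = (306 - 17^2)/1 = 17/1 = 17: (m_3, d_3) = (m_1, d_1) = (17, 17), so from here the quotients repeat a_1, a_2; the period length is 2.
Hence the expansion of sqrt(306) is a_0 = 17 followed by the repeating block 2, 34 (period 2).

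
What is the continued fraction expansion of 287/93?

Run the Euclidean algorithm on 287 and 93; the successive quotients are the partial quotients a_0, a_1, ... (each step inverts the fractional part left over by the previous one):
  287 = 3*93 + 8, so a_0 = 3.
  93 = 11*8 + 5, so a_1 = 11.
  8 = 1*5 + 3, so a_2 = 1.
  5 = 1*3 + 2, so a_3 = 1.
  3 = 1*2 + 1, so a_4 = 1.
  2 = 2*1 + 0, so a_5 = 2.
The remainder reaches 0 after 6 divisions, so the expansion has 6 partial quotients, read off in order.

[3; 11, 1, 1, 1, 2]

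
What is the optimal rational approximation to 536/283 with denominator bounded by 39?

Expand x = 536/283 as a continued fraction with the Euclidean algorithm:
  536 = 1*283 + 253, so a_0 = 1.
  283 = 1*253 + 30, so a_1 = 1.
  253 = 8*30 + 13, so a_2 = 8.
  30 = 2*13 + 4, so a_3 = 2.
  13 = 3*4 + 1, so a_4 = 3.
  4 = 4*1 + 0, so a_5 = 4.
so x = [1; 1, 8, 2, 3, 4].
Convergents (p_i = a_i*p_{i-1} + p_{i-2}, q_i = a_i*q_{i-1} + q_{i-2} with p_{-2}=0, p_{-1}=1, q_{-2}=1, q_{-1}=0), until the denominator exceeds 39:
  i=0: a_0=1, p_0 = 1*1 + 0 = 1, q_0 = 1*0 + 1 = 1.
  i=1: a_1=1, p_1 = 1*1 + 1 = 2, q_1 = 1*1 + 0 = 1.
  i=2: a_2=8, p_2 = 8*2 + 1 = 17, q_2 = 8*1 + 1 = 9.
  i=3: a_3=2, p_3 = 2*17 + 2 = 36, q_3 = 2*9 + 1 = 19.
  i=4: a_4=3, p_4 = 3*36 + 17 = 125, q_4 = 3*19 + 9 = 66.
q_4 = 66 > 39, so the last convergent with denominator <= 39 is p_3/q_3 = 36/19.
The closest fraction with denominator <= 39 is either p_3/q_3 or the intermediate fraction (k*p_3 + p_2)/(k*q_3 + q_2) with the largest k >= 1 whose denominator stays <= 39; these approach x as k grows, and every other convergent or intermediate fraction in range is farther away.
Largest k: floor((39 - q_2)/q_3) = floor((39 - 9)/19) = 1.
That gives (1*36 + 17)/(1*19 + 9) = 53/28.
Compare the errors: |x - 36/19| = |536*19 - 36*283|/(283*19) = 4/5377, and |x - 53/28| = |536*28 - 53*283|/(283*28) = 9/7924.
Cross-multiplying, 4*7924 = 31696 < 48393 = 9*5377, so 4/5377 is smaller: the convergent 36/19 is closer to x than 53/28.

36/19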